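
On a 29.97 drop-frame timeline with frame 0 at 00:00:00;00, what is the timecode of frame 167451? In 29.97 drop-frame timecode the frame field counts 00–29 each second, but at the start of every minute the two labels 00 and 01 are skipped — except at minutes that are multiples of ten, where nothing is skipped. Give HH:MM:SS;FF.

01:33:07;09

Each 10-minute DF block holds 10 × 60 × 30 − 9 × 2 = 17982 frames. 167451 ÷ 17982 → 9 full blocks, remainder 5613.
Within the partial block the first minute is 1800 frames and each further minute 1798, so 3 further minute boundaries passed. Total skipped labels = 18 × 9 + 2 × 3 = 168.
Non-drop label index = 167451 + 168 = 167619; at 30 labels/s that is 01:33:07:09, i.e. DF 01:33:07;09.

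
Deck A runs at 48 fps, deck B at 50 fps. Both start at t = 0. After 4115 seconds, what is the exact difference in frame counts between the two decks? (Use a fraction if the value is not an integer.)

8230 frames

A emits 48 × 4115 = 197520 frames; B emits 50 × 4115 = 205750.
Difference = 8230 frames; B is ahead of A.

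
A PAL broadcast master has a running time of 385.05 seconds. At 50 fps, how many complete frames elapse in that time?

19252 frames

Frames = 385.05 × 50 = 38505/2 ≈ 19252.5000.
Complete frames: 19252.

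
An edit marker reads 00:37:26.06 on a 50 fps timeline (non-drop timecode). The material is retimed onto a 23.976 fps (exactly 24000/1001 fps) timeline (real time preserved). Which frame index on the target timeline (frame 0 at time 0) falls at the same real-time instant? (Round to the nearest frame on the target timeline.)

frame 53853

Source frame index: (0×3600 + 37×60 + 26) × 50 + 6 = 112306.
Real time: 112306 / (50) = 56153/25 s.
Target frame: (56153/25) × (24000/1001) = 53906880/1001 ≈ 53853.027 → 53853.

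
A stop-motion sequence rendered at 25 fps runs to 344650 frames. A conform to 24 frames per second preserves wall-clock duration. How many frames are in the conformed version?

Target frames = source frames × (target rate / source rate) = 344650 × (24)/(25) = 344650 × 24/25 = 330864.

330864 frames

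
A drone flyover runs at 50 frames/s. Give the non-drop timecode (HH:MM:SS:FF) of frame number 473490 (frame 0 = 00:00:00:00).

02:37:49:40

473490 ÷ 50 = 9469 full seconds, remainder 40 frames.
9469 s = 2 h 37 min 49 s.
Timecode: 02:37:49:40.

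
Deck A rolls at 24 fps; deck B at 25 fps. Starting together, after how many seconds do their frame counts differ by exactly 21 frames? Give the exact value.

The gap grows by |25 − 24| = 1 frame per second.
Time for a 21-frame gap: 21 ÷ (1) = 21 s.

21 seconds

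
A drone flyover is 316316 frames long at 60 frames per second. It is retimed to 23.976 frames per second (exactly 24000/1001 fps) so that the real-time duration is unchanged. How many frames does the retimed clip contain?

126400 frames

Target frames = source frames × (target rate / source rate) = 316316 × (24000/1001)/(60) = 316316 × 400/1001 = 126400.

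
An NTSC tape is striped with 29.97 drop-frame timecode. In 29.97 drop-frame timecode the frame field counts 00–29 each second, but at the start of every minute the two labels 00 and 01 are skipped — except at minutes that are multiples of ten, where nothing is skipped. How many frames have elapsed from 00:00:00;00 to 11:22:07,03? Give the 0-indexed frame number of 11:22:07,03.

As if non-drop at 30 labels/s: (11 × 3600 + 22 × 60 + 7) × 30 + 3 = 1227813.
Minute boundaries passed: 682; those not divisible by 10: 682 − 68 = 614; dropped labels = 2 × 614 = 1228.
Actual frame index = 1227813 − 1228 = 1226585.

1226585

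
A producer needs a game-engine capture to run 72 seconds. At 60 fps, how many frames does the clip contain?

4320 frames

Frames = 72 × 60 = 4320.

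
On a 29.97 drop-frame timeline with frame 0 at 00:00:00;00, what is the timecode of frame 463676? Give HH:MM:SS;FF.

Ten DF minutes hold 17982 frames, so frame 463676 lies in block 25 (frames 449550–467531) with 14126 frames into that block.
The block's first minute is 1800 frames and the rest 1798 each; 14126 frames reaches minute 7, so 25 × 18 + 7 × 2 = 464 labels have been skipped so far.
Adding those back, label number 463676 + 464 = 464140 at 30 labels/s is 15471 s + 10 f = 4 h 17 min 51 s frame 10, i.e. 04:17:51;10.

04:17:51;10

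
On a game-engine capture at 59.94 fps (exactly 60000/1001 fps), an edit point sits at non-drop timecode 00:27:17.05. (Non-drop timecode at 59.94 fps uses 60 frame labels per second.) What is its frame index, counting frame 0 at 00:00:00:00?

Total seconds to the label: (0 × 3600 + 27 × 60 + 17) = 1637.
Frame index = 1637 × 60 + 5 = 98225.

98225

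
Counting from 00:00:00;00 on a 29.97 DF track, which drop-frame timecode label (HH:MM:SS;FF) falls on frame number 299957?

02:46:48;17

Each 10-minute DF block holds 10 × 60 × 30 − 9 × 2 = 17982 frames. 299957 ÷ 17982 → 16 full blocks, remainder 12245.
Within the partial block the first minute is 1800 frames and each further minute 1798, so 6 further minute boundaries passed. Total skipped labels = 18 × 16 + 2 × 6 = 300.
Non-drop label index = 299957 + 300 = 300257; at 30 labels/s that is 02:46:48:17, i.e. DF 02:46:48;17.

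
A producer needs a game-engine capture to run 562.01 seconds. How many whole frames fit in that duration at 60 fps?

Frames = 562.01 × 60 = 168603/5 ≈ 33720.6000.
Complete frames: 33720.

33720 frames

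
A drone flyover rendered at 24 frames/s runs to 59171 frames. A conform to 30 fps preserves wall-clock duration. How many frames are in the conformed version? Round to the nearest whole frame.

Frames at target rate = 59171 × (30) / (24) = 295855/4 ≈ 73963.750.
Nearest whole frame: 73964.

73964 frames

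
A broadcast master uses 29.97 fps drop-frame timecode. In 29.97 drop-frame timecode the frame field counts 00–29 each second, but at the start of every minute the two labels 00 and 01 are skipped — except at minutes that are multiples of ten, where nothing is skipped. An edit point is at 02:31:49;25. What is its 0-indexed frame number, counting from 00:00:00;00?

As if non-drop at 30 labels/s: (2 × 3600 + 31 × 60 + 49) × 30 + 25 = 273295.
Minute boundaries passed: 151; those not divisible by 10: 151 − 15 = 136; dropped labels = 2 × 136 = 272.
Actual frame index = 273295 − 272 = 273023.

273023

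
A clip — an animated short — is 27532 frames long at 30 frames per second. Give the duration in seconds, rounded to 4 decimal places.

Running time = 27532 × 1/30 = 13766/15 s ≈ 917.7333 s.

917.7333 seconds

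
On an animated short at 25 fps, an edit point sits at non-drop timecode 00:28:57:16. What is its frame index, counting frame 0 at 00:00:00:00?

Total seconds to the label: (0 × 3600 + 28 × 60 + 57) = 1737.
Frame index = 1737 × 25 + 16 = 43441.

43441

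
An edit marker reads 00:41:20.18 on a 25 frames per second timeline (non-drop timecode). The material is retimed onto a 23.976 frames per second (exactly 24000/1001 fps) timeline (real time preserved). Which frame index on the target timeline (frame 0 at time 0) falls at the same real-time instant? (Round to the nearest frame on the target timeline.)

frame 59478

Source frame index: (0×3600 + 41×60 + 20) × 25 + 18 = 62018.
Real time: 62018 / (25) = 62018/25 s.
Target frame: (62018/25) × (24000/1001) = 5412480/91 ≈ 59477.802 → 59478.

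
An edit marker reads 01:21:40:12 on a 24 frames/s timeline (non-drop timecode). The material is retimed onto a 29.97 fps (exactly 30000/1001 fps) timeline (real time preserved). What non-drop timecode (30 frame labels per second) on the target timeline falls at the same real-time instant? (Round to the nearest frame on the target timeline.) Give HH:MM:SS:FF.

01:21:35:18

Source frame index: (1×3600 + 21×60 + 40) × 24 + 12 = 117612.
Real time: 117612 / (24) = 9801/2 s.
Target frame: (9801/2) × (30000/1001) = 13365000/91 ≈ 146868.132 → 146868.
At 30 labels/s: frame 146868 → 01:21:35:18.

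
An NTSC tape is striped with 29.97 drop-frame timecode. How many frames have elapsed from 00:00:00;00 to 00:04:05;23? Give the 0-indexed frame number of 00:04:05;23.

7365

As if non-drop at 30 labels/s: (0 × 3600 + 4 × 60 + 5) × 30 + 23 = 7373.
Minute boundaries passed: 4; those not divisible by 10: 4 − 0 = 4; dropped labels = 2 × 4 = 8.
Actual frame index = 7373 − 8 = 7365.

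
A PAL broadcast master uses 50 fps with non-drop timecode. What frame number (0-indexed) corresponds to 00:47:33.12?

142662

Total seconds to the label: (0 × 3600 + 47 × 60 + 33) = 2853.
Frame index = 2853 × 50 + 12 = 142662.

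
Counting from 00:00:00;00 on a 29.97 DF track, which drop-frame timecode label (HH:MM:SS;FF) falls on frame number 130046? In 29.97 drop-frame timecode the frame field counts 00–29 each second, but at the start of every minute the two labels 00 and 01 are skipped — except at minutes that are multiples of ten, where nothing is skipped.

Each 10-minute DF block holds 10 × 60 × 30 − 9 × 2 = 17982 frames. 130046 ÷ 17982 → 7 full blocks, remainder 4172.
Within the partial block the first minute is 1800 frames and each further minute 1798, so 2 further minute boundaries passed. Total skipped labels = 18 × 7 + 2 × 2 = 130.
Non-drop label index = 130046 + 130 = 130176; at 30 labels/s that is 01:12:19:06, i.e. DF 01:12:19;06.

01:12:19;06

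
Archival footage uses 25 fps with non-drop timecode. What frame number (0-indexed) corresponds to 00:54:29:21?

Total seconds to the label: (0 × 3600 + 54 × 60 + 29) = 3269.
Frame index = 3269 × 25 + 21 = 81746.

81746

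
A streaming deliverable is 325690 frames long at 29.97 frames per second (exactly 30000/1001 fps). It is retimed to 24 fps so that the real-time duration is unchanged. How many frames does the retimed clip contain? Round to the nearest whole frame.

Frames at target rate = 325690 × (24) / (30000/1001) = 32601569/125 ≈ 260812.552.
Nearest whole frame: 260813.

260813 frames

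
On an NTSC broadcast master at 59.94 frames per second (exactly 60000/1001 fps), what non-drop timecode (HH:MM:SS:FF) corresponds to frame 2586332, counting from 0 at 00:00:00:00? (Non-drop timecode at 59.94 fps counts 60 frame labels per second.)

2586332 ÷ 60 = 43105 full seconds, remainder 32 frames.
43105 s = 11 h 58 min 25 s.
Timecode: 11:58:25:32.

11:58:25:32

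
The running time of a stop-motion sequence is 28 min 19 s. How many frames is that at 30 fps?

50970 frames

28 min 19 s = 1699 s.
Frames = 1699 × 30 = 50970.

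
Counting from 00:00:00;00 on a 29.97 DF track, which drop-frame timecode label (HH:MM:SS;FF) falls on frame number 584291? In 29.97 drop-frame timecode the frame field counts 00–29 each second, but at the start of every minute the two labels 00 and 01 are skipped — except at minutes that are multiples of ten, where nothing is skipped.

Ten DF minutes hold 17982 frames, so frame 584291 lies in block 32 (frames 575424–593405) with 8867 frames into that block.
The block's first minute is 1800 frames and the rest 1798 each; 8867 frames reaches minute 4, so 32 × 18 + 4 × 2 = 584 labels have been skipped so far.
Adding those back, label number 584291 + 584 = 584875 at 30 labels/s is 19495 s + 25 f = 5 h 24 min 55 s frame 25, i.e. 05:24:55;25.

05:24:55;25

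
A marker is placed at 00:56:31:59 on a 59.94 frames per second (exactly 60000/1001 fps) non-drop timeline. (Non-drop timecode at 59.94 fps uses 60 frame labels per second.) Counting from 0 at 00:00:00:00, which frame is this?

203519

Total seconds to the label: (0 × 3600 + 56 × 60 + 31) = 3391.
Frame index = 3391 × 60 + 59 = 203519.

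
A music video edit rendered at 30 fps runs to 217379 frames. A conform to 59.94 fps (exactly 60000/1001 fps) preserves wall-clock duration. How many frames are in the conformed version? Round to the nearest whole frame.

434324 frames

Frames at target rate = 217379 × (60000/1001) / (30) = 434758000/1001 ≈ 434323.676.
Nearest whole frame: 434324.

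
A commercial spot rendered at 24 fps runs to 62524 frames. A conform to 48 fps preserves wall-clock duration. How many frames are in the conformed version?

125048 frames

Target frames = source frames × (target rate / source rate) = 62524 × (48)/(24) = 62524 × 2 = 125048.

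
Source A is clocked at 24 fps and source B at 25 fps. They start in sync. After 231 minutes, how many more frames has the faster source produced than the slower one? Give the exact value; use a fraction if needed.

231 min = 13860 s.
A emits 24 × 13860 = 332640 frames; B emits 25 × 13860 = 346500.
Difference = 13860 frames; B is ahead of A.

13860 frames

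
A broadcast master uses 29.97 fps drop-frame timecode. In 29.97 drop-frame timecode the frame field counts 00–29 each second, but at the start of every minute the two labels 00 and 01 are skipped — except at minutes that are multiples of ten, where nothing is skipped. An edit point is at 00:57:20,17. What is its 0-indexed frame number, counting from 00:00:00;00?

As if non-drop at 30 labels/s: (0 × 3600 + 57 × 60 + 20) × 30 + 17 = 103217.
Minute boundaries passed: 57; those not divisible by 10: 57 − 5 = 52; dropped labels = 2 × 52 = 104.
Actual frame index = 103217 − 104 = 103113.

103113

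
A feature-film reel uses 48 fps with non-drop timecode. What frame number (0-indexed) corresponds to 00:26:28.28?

76252

Total seconds to the label: (0 × 3600 + 26 × 60 + 28) = 1588.
Frame index = 1588 × 48 + 28 = 76252.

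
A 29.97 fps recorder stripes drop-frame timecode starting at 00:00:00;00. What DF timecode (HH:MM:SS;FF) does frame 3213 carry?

00:01:47;05

Each 10-minute DF block holds 10 × 60 × 30 − 9 × 2 = 17982 frames. 3213 ÷ 17982 → 0 full blocks, remainder 3213.
Within the partial block the first minute is 1800 frames and each further minute 1798, so 1 further minute boundary passed. Total skipped labels = 18 × 0 + 2 × 1 = 2.
Non-drop label index = 3213 + 2 = 3215; at 30 labels/s that is 00:01:47:05, i.e. DF 00:01:47;05.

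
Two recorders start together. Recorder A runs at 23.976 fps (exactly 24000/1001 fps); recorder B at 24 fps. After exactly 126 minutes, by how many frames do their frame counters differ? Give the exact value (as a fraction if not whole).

126 min = 7560 s.
A emits 24000/1001 × 7560 = 25920000/143 frames; B emits 24 × 7560 = 181440.
Difference = 25920/143 frames (≈ 181.2587); B is ahead of A.

25920/143 frames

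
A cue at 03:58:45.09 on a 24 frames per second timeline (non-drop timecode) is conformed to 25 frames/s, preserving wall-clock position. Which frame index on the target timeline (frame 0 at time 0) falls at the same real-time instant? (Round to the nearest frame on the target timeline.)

frame 358134

Source frame index: (3×3600 + 58×60 + 45) × 24 + 9 = 343809.
Real time: 343809 / (24) = 114603/8 s.
Target frame: (114603/8) × (25) = 2865075/8 ≈ 358134.375 → 358134.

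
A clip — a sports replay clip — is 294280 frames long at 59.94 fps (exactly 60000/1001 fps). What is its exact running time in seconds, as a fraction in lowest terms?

7364357/1500 seconds

Running time = 294280 ÷ (60000/1001) = 294280 × 1001/60000 = 7364357/1500 s.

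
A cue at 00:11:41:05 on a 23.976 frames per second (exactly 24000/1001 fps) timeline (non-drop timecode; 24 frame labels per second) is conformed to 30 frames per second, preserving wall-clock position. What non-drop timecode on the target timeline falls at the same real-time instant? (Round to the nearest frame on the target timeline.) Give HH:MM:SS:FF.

Source frame index: (0×3600 + 11×60 + 41) × 24 + 5 = 16829.
Real time: 16829 / (24000/1001) = 16845829/24000 s.
Target frame: (16845829/24000) × (30) = 16845829/800 ≈ 21057.286 → 21057.
At 30 labels/s: frame 21057 → 00:11:41:27.

00:11:41:27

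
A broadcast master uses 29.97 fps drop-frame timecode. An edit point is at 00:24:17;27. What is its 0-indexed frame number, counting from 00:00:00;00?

43693

Complete 10-minute blocks: 2, each 17982 frames → 35964.
Remaining 4 whole minutes in the current block: 1800 + 3 × 1798 = 7194 frames.
Within the current minute: 17 × 30 + 27 − 2 = 535 (labels ;00/;01 skipped at this minute). Total = 35964 + 7194 + 535 = 43693.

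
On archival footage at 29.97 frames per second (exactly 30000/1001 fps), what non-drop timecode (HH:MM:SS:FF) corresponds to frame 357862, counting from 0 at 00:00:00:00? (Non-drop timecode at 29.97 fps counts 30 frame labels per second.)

357862 ÷ 30 = 11928 full seconds, remainder 22 frames.
11928 s = 3 h 18 min 48 s.
Timecode: 03:18:48:22.

03:18:48:22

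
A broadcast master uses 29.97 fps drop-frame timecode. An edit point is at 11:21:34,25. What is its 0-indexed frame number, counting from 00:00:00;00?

1225619

As if non-drop at 30 labels/s: (11 × 3600 + 21 × 60 + 34) × 30 + 25 = 1226845.
Minute boundaries passed: 681; those not divisible by 10: 681 − 68 = 613; dropped labels = 2 × 613 = 1226.
Actual frame index = 1226845 − 1226 = 1225619.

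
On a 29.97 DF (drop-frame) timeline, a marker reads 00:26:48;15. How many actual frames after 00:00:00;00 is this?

As if non-drop at 30 labels/s: (0 × 3600 + 26 × 60 + 48) × 30 + 15 = 48255.
Minute boundaries passed: 26; those not divisible by 10: 26 − 2 = 24; dropped labels = 2 × 24 = 48.
Actual frame index = 48255 − 48 = 48207.

48207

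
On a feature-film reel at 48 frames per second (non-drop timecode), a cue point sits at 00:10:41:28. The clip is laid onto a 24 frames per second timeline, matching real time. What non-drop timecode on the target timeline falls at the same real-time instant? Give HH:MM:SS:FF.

Source frame index: (0×3600 + 10×60 + 41) × 48 + 28 = 30796.
Real time: 30796 / (48) = 7699/12 s.
Target frame: (7699/12) × (24) = 15398.
At 24 labels/s: frame 15398 → 00:10:41:14.

00:10:41:14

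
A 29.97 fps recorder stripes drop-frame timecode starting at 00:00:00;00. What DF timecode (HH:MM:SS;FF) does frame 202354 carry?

Each 10-minute DF block holds 10 × 60 × 30 − 9 × 2 = 17982 frames. 202354 ÷ 17982 → 11 full blocks, remainder 4552.
Within the partial block the first minute is 1800 frames and each further minute 1798, so 2 further minute boundaries passed. Total skipped labels = 18 × 11 + 2 × 2 = 202.
Non-drop label index = 202354 + 202 = 202556; at 30 labels/s that is 01:52:31:26, i.e. DF 01:52:31;26.

01:52:31;26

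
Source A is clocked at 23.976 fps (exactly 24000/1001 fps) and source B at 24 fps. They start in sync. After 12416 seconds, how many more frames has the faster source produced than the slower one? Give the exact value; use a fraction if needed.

297984/1001 frames

A emits 24000/1001 × 12416 = 297984000/1001 frames; B emits 24 × 12416 = 297984.
Difference = 297984/1001 frames (≈ 297.6863); B is ahead of A.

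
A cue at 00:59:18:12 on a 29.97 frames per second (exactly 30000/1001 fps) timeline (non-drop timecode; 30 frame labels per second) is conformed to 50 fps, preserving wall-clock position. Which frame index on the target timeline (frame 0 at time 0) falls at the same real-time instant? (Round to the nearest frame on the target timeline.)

frame 178098

Source frame index: (0×3600 + 59×60 + 18) × 30 + 12 = 106752.
Real time: 106752 / (30000/1001) = 2226224/625 s.
Target frame: (2226224/625) × (50) = 4452448/25 ≈ 178097.920 → 178098.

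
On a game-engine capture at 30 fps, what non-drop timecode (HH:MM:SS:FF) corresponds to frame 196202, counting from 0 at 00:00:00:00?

196202 ÷ 30 = 6540 full seconds, remainder 2 frames.
6540 s = 1 h 49 min 0 s.
Timecode: 01:49:00:02.

01:49:00:02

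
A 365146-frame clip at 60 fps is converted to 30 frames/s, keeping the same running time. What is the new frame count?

182573 frames

Frames at target rate = 365146 × (30) / (60) = 182573.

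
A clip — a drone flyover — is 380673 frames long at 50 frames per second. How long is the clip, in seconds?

7613.46 seconds

Running time = 380673 / (50) = 7613.46 s.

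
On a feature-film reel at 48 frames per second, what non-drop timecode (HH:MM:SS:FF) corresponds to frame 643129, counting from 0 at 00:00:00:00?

643129 ÷ 48 = 13398 full seconds, remainder 25 frames.
13398 s = 3 h 43 min 18 s.
Timecode: 03:43:18:25.

03:43:18:25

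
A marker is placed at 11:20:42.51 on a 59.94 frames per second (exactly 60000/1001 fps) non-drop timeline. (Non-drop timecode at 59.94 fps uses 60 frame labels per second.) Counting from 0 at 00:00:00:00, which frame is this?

2450571

Total seconds to the label: (11 × 3600 + 20 × 60 + 42) = 40842.
Frame index = 40842 × 60 + 51 = 2450571.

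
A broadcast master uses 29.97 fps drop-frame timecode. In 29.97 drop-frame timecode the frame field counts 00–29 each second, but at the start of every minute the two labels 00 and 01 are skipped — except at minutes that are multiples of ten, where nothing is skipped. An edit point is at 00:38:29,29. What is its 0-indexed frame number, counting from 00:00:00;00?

69229

As if non-drop at 30 labels/s: (0 × 3600 + 38 × 60 + 29) × 30 + 29 = 69299.
Minute boundaries passed: 38; those not divisible by 10: 38 − 3 = 35; dropped labels = 2 × 35 = 70.
Actual frame index = 69299 − 70 = 69229.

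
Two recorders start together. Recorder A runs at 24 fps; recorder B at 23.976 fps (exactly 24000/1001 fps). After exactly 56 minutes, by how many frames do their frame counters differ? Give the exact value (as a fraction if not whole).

56 min = 3360 s.
A emits 24 × 3360 = 80640 frames; B emits 24000/1001 × 3360 = 11520000/143.
Difference = 11520/143 frames (≈ 80.5594); B is behind A.

11520/143 frames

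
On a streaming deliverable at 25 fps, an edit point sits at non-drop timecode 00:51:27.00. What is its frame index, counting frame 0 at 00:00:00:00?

Total seconds to the label: (0 × 3600 + 51 × 60 + 27) = 3087.
Frame index = 3087 × 25 + 0 = 77175.

77175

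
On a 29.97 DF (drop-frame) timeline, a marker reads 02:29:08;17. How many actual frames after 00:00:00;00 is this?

268187

As if non-drop at 30 labels/s: (2 × 3600 + 29 × 60 + 8) × 30 + 17 = 268457.
Minute boundaries passed: 149; those not divisible by 10: 149 − 14 = 135; dropped labels = 2 × 135 = 270.
Actual frame index = 268457 − 270 = 268187.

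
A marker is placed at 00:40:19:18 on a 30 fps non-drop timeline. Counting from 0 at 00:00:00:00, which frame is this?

Total seconds to the label: (0 × 3600 + 40 × 60 + 19) = 2419.
Frame index = 2419 × 30 + 18 = 72588.

frame 72588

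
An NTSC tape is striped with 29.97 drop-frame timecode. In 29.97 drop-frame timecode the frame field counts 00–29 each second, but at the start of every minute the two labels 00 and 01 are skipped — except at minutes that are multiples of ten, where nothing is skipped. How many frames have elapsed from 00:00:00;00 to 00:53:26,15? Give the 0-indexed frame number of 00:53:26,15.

Complete 10-minute blocks: 5, each 17982 frames → 89910.
Remaining 3 whole minutes in the current block: 1800 + 2 × 1798 = 5396 frames.
Within the current minute: 26 × 30 + 15 − 2 = 793 (labels ;00/;01 skipped at this minute). Total = 89910 + 5396 + 793 = 96099.

96099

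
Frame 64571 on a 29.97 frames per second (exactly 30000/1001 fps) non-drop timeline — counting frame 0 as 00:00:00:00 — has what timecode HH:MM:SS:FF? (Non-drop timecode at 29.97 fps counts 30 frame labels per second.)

64571 ÷ 30 = 2152 full seconds, remainder 11 frames.
2152 s = 0 h 35 min 52 s.
Timecode: 00:35:52:11.

00:35:52:11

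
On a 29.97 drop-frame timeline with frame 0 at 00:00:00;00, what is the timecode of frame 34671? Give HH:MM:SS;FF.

Each 10-minute DF block holds 10 × 60 × 30 − 9 × 2 = 17982 frames. 34671 ÷ 17982 → 1 full block, remainder 16689.
Within the partial block the first minute is 1800 frames and each further minute 1798, so 9 further minute boundaries passed. Total skipped labels = 18 × 1 + 2 × 9 = 36.
Non-drop label index = 34671 + 36 = 34707; at 30 labels/s that is 00:19:16:27, i.e. DF 00:19:16;27.

00:19:16;27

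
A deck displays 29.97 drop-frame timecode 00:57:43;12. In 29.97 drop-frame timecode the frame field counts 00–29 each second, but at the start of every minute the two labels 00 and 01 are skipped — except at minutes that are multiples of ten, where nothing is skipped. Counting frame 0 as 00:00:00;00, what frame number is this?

103798

Complete 10-minute blocks: 5, each 17982 frames → 89910.
Remaining 7 whole minutes in the current block: 1800 + 6 × 1798 = 12588 frames.
Within the current minute: 43 × 30 + 12 − 2 = 1300 (labels ;00/;01 skipped at this minute). Total = 89910 + 12588 + 1300 = 103798.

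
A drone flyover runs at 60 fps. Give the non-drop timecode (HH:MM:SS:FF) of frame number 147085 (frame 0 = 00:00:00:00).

147085 ÷ 60 = 2451 full seconds, remainder 25 frames.
2451 s = 0 h 40 min 51 s.
Timecode: 00:40:51:25.

00:40:51:25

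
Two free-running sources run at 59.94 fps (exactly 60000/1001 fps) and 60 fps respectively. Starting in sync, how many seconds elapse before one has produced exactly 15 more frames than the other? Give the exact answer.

250.25 seconds

The gap grows by |60 − 60000/1001| = 60/1001 frames per second.
Time for a 15-frame gap: 15 ÷ (60/1001) = 250.25 s.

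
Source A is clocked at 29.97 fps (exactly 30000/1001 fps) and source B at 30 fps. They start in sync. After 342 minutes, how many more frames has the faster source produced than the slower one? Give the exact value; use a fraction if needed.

342 min = 20520 s.
A emits 30000/1001 × 20520 = 615600000/1001 frames; B emits 30 × 20520 = 615600.
Difference = 615600/1001 frames (≈ 614.9850); B is ahead of A.

615600/1001 frames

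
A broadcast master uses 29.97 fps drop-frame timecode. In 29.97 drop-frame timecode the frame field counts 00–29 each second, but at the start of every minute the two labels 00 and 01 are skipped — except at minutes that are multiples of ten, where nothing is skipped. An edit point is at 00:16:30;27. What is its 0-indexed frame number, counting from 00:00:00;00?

Complete 10-minute blocks: 1, each 17982 frames → 17982.
Remaining 6 whole minutes in the current block: 1800 + 5 × 1798 = 10790 frames.
Within the current minute: 30 × 30 + 27 − 2 = 925 (labels ;00/;01 skipped at this minute). Total = 17982 + 10790 + 925 = 29697.

29697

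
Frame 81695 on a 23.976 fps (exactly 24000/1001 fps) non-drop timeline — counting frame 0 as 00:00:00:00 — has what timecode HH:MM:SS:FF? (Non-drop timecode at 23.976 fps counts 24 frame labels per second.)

81695 ÷ 24 = 3403 full seconds, remainder 23 frames.
3403 s = 0 h 56 min 43 s.
Timecode: 00:56:43:23.

00:56:43:23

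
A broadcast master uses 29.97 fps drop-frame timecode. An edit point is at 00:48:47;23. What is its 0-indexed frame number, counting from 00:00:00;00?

87745

Complete 10-minute blocks: 4, each 17982 frames → 71928.
Remaining 8 whole minutes in the current block: 1800 + 7 × 1798 = 14386 frames.
Within the current minute: 47 × 30 + 23 − 2 = 1431 (labels ;00/;01 skipped at this minute). Total = 71928 + 14386 + 1431 = 87745.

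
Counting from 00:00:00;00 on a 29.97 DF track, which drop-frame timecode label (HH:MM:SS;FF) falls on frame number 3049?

Ten DF minutes hold 17982 frames, so frame 3049 lies in block 0 (frames 0–17981) with 3049 frames into that block.
The block's first minute is 1800 frames and the rest 1798 each; 3049 frames reaches minute 1, so 0 × 18 + 1 × 2 = 2 labels have been skipped so far.
Adding those back, label number 3049 + 2 = 3051 at 30 labels/s is 101 s + 21 f = 0 h 1 min 41 s frame 21, i.e. 00:01:41;21.

00:01:41;21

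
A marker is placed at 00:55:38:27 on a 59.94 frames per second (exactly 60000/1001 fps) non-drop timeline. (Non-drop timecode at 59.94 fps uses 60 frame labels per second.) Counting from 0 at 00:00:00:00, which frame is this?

Total seconds to the label: (0 × 3600 + 55 × 60 + 38) = 3338.
Frame index = 3338 × 60 + 27 = 200307.

200307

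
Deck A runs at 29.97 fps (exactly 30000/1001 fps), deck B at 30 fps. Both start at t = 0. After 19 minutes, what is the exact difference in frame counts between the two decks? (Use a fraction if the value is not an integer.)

19 min = 1140 s.
A emits 30000/1001 × 1140 = 34200000/1001 frames; B emits 30 × 1140 = 34200.
Difference = 34200/1001 frames (≈ 34.1658); B is ahead of A.

34200/1001 frames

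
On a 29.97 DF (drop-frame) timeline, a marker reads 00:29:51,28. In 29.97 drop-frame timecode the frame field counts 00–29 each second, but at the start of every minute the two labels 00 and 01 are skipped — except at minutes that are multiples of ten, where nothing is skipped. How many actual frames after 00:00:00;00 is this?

53704

As if non-drop at 30 labels/s: (0 × 3600 + 29 × 60 + 51) × 30 + 28 = 53758.
Minute boundaries passed: 29; those not divisible by 10: 29 − 2 = 27; dropped labels = 2 × 27 = 54.
Actual frame index = 53758 − 54 = 53704.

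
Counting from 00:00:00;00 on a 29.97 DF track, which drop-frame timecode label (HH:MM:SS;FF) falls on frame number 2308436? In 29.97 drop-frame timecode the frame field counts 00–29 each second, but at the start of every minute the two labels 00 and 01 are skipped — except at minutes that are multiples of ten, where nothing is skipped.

21:23:44;26

Each 10-minute DF block holds 10 × 60 × 30 − 9 × 2 = 17982 frames. 2308436 ÷ 17982 → 128 full blocks, remainder 6740.
Within the partial block the first minute is 1800 frames and each further minute 1798, so 3 further minute boundaries passed. Total skipped labels = 18 × 128 + 2 × 3 = 2310.
Non-drop label index = 2308436 + 2310 = 2310746; at 30 labels/s that is 21:23:44:26, i.e. DF 21:23:44;26.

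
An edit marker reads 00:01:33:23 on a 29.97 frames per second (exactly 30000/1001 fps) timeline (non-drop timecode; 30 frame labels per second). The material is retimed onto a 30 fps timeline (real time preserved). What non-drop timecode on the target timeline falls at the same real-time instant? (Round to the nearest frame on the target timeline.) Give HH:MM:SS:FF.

00:01:33:26

Source frame index: (0×3600 + 1×60 + 33) × 30 + 23 = 2813.
Real time: 2813 / (30000/1001) = 2815813/30000 s.
Target frame: (2815813/30000) × (30) = 2815813/1000 ≈ 2815.813 → 2816.
At 30 labels/s: frame 2816 → 00:01:33:26.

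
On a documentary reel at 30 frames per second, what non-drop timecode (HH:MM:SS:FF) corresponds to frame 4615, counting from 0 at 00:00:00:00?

00:02:33:25

4615 ÷ 30 = 153 full seconds, remainder 25 frames.
153 s = 0 h 2 min 33 s.
Timecode: 00:02:33:25.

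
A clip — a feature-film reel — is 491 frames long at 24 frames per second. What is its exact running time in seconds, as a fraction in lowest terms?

Running time = 491 ÷ (24) = 491 × 1/24 = 491/24 s.

491/24 seconds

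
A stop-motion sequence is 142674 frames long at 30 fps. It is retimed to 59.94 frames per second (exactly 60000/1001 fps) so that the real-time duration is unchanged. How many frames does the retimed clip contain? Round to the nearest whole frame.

285063 frames

Frames at target rate = 142674 × (60000/1001) / (30) = 40764000/143 ≈ 285062.937.
Nearest whole frame: 285063.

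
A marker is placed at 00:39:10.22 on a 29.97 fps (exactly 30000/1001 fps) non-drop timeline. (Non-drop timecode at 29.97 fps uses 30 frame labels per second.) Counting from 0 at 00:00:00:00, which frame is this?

Total seconds to the label: (0 × 3600 + 39 × 60 + 10) = 2350.
Frame index = 2350 × 30 + 22 = 70522.

70522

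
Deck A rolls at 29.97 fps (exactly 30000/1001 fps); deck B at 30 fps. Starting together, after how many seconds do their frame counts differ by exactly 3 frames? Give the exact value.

100.1 seconds

The gap grows by |30 − 30000/1001| = 30/1001 frames per second.
Time for a 3-frame gap: 3 ÷ (30/1001) = 100.1 s.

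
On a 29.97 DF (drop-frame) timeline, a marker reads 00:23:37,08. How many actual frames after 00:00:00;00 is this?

As if non-drop at 30 labels/s: (0 × 3600 + 23 × 60 + 37) × 30 + 8 = 42518.
Minute boundaries passed: 23; those not divisible by 10: 23 − 2 = 21; dropped labels = 2 × 21 = 42.
Actual frame index = 42518 − 42 = 42476.

42476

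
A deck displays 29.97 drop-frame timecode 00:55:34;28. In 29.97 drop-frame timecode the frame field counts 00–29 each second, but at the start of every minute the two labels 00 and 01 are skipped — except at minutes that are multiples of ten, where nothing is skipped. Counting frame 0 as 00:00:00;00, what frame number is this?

Complete 10-minute blocks: 5, each 17982 frames → 89910.
Remaining 5 whole minutes in the current block: 1800 + 4 × 1798 = 8992 frames.
Within the current minute: 34 × 30 + 28 − 2 = 1046 (labels ;00/;01 skipped at this minute). Total = 89910 + 8992 + 1046 = 99948.

99948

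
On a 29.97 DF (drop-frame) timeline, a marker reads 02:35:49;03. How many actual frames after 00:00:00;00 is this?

As if non-drop at 30 labels/s: (2 × 3600 + 35 × 60 + 49) × 30 + 3 = 280473.
Minute boundaries passed: 155; those not divisible by 10: 155 − 15 = 140; dropped labels = 2 × 140 = 280.
Actual frame index = 280473 − 280 = 280193.

280193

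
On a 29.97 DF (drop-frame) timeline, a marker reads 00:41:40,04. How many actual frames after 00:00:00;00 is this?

74930

Complete 10-minute blocks: 4, each 17982 frames → 71928.
Remaining 1 whole minute in the current block: 1800 + 0 × 1798 = 1800 frames.
Within the current minute: 40 × 30 + 4 − 2 = 1202 (labels ;00/;01 skipped at this minute). Total = 71928 + 1800 + 1202 = 74930.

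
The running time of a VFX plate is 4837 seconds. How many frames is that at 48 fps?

232176 frames

Frames = 4837 × 48 = 232176.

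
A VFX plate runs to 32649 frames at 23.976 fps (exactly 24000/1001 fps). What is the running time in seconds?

Running time = 32649 / (24000/1001) = 1361.735375 s.

1361.735375 seconds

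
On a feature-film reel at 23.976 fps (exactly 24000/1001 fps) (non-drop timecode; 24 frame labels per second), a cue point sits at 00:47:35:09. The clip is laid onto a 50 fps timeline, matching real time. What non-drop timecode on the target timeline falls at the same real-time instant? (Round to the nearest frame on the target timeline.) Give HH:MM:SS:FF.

00:47:38:12

Source frame index: (0×3600 + 47×60 + 35) × 24 + 9 = 68529.
Real time: 68529 / (24000/1001) = 22865843/8000 s.
Target frame: (22865843/8000) × (50) = 22865843/160 ≈ 142911.519 → 142912.
At 50 labels/s: frame 142912 → 00:47:38:12.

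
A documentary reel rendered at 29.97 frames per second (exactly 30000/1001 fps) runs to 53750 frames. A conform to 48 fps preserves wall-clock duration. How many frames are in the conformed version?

86086 frames

Target frames = source frames × (target rate / source rate) = 53750 × (48)/(30000/1001) = 53750 × 1001/625 = 86086.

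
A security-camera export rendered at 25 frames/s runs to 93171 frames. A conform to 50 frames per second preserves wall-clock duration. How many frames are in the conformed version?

Target frames = source frames × (target rate / source rate) = 93171 × (50)/(25) = 93171 × 2 = 186342.

186342 frames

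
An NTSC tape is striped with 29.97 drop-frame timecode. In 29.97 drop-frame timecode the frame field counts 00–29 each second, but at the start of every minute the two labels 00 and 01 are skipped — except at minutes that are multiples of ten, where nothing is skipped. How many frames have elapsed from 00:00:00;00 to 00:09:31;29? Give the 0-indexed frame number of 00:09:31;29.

As if non-drop at 30 labels/s: (0 × 3600 + 9 × 60 + 31) × 30 + 29 = 17159.
Minute boundaries passed: 9; those not divisible by 10: 9 − 0 = 9; dropped labels = 2 × 9 = 18.
Actual frame index = 17159 − 18 = 17141.

17141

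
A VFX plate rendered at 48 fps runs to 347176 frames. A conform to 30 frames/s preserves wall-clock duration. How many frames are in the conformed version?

Target frames = source frames × (target rate / source rate) = 347176 × (30)/(48) = 347176 × 5/8 = 216985.

216985 frames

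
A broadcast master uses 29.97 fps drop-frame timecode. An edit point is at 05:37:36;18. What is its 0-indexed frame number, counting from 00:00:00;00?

607090

As if non-drop at 30 labels/s: (5 × 3600 + 37 × 60 + 36) × 30 + 18 = 607698.
Minute boundaries passed: 337; those not divisible by 10: 337 − 33 = 304; dropped labels = 2 × 304 = 608.
Actual frame index = 607698 − 608 = 607090.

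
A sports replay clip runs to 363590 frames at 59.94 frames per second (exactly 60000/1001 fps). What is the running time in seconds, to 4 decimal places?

Running time = 363590 × 1001/60000 = 36395359/6000 s ≈ 6065.8932 s.

6065.8932 seconds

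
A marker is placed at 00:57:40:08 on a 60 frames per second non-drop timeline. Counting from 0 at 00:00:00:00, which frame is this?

Total seconds to the label: (0 × 3600 + 57 × 60 + 40) = 3460.
Frame index = 3460 × 60 + 8 = 207608.

frame 207608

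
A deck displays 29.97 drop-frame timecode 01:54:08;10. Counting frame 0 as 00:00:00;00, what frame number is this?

205244

Complete 10-minute blocks: 11, each 17982 frames → 197802.
Remaining 4 whole minutes in the current block: 1800 + 3 × 1798 = 7194 frames.
Within the current minute: 8 × 30 + 10 − 2 = 248 (labels ;00/;01 skipped at this minute). Total = 197802 + 7194 + 248 = 205244.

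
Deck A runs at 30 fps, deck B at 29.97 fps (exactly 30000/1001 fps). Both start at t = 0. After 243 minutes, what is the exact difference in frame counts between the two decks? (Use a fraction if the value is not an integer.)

437400/1001 frames

243 min = 14580 s.
A emits 30 × 14580 = 437400 frames; B emits 30000/1001 × 14580 = 437400000/1001.
Difference = 437400/1001 frames (≈ 436.9630); B is behind A.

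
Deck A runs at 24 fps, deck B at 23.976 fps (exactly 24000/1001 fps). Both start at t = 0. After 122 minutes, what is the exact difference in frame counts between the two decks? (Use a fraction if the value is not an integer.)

122 min = 7320 s.
A emits 24 × 7320 = 175680 frames; B emits 24000/1001 × 7320 = 175680000/1001.
Difference = 175680/1001 frames (≈ 175.5045); B is behind A.

175680/1001 frames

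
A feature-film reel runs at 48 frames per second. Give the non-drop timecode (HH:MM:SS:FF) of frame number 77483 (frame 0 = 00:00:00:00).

77483 ÷ 48 = 1614 full seconds, remainder 11 frames.
1614 s = 0 h 26 min 54 s.
Timecode: 00:26:54:11.

00:26:54:11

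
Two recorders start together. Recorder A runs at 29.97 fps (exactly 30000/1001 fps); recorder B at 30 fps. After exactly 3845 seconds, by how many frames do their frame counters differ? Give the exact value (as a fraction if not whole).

115350/1001 frames

A emits 30000/1001 × 3845 = 115350000/1001 frames; B emits 30 × 3845 = 115350.
Difference = 115350/1001 frames (≈ 115.2348); B is ahead of A.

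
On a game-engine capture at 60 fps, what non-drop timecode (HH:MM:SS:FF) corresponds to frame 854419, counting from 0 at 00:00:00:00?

854419 ÷ 60 = 14240 full seconds, remainder 19 frames.
14240 s = 3 h 57 min 20 s.
Timecode: 03:57:20:19.

03:57:20:19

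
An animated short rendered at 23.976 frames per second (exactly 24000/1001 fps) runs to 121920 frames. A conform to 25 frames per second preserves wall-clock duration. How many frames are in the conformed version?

127127 frames

Target frames = source frames × (target rate / source rate) = 121920 × (25)/(24000/1001) = 121920 × 1001/960 = 127127.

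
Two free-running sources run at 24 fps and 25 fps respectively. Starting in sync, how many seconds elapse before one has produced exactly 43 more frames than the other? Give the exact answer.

The gap grows by |25 − 24| = 1 frame per second.
Time for a 43-frame gap: 43 ÷ (1) = 43 s.

43 seconds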